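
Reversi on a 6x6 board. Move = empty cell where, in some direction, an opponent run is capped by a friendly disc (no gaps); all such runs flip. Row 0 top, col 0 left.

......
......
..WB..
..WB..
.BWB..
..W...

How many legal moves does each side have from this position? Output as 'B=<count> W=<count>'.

Answer: B=4 W=8

Derivation:
-- B to move --
(1,1): flips 1 -> legal
(1,2): no bracket -> illegal
(1,3): no bracket -> illegal
(2,1): flips 2 -> legal
(3,1): flips 1 -> legal
(5,1): flips 1 -> legal
(5,3): no bracket -> illegal
B mobility = 4
-- W to move --
(1,2): no bracket -> illegal
(1,3): no bracket -> illegal
(1,4): flips 1 -> legal
(2,4): flips 2 -> legal
(3,0): flips 1 -> legal
(3,1): no bracket -> illegal
(3,4): flips 2 -> legal
(4,0): flips 1 -> legal
(4,4): flips 2 -> legal
(5,0): flips 1 -> legal
(5,1): no bracket -> illegal
(5,3): no bracket -> illegal
(5,4): flips 1 -> legal
W mobility = 8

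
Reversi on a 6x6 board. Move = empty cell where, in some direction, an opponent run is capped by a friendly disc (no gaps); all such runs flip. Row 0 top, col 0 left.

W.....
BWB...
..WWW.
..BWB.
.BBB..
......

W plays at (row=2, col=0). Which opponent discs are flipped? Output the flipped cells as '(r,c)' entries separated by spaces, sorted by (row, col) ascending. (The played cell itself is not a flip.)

Dir NW: edge -> no flip
Dir N: opp run (1,0) capped by W -> flip
Dir NE: first cell 'W' (not opp) -> no flip
Dir W: edge -> no flip
Dir E: first cell '.' (not opp) -> no flip
Dir SW: edge -> no flip
Dir S: first cell '.' (not opp) -> no flip
Dir SE: first cell '.' (not opp) -> no flip

Answer: (1,0)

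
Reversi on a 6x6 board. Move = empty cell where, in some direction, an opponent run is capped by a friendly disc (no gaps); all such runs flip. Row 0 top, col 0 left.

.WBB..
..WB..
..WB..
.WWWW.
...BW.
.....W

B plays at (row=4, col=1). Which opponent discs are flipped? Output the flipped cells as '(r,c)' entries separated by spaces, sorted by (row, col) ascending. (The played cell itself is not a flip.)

Dir NW: first cell '.' (not opp) -> no flip
Dir N: opp run (3,1), next='.' -> no flip
Dir NE: opp run (3,2) capped by B -> flip
Dir W: first cell '.' (not opp) -> no flip
Dir E: first cell '.' (not opp) -> no flip
Dir SW: first cell '.' (not opp) -> no flip
Dir S: first cell '.' (not opp) -> no flip
Dir SE: first cell '.' (not opp) -> no flip

Answer: (3,2)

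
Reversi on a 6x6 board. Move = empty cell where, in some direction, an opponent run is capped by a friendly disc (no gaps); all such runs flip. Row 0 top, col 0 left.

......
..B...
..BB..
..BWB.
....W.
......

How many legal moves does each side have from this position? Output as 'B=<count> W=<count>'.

-- B to move --
(2,4): no bracket -> illegal
(3,5): no bracket -> illegal
(4,2): no bracket -> illegal
(4,3): flips 1 -> legal
(4,5): no bracket -> illegal
(5,3): no bracket -> illegal
(5,4): flips 1 -> legal
(5,5): flips 2 -> legal
B mobility = 3
-- W to move --
(0,1): no bracket -> illegal
(0,2): no bracket -> illegal
(0,3): no bracket -> illegal
(1,1): flips 1 -> legal
(1,3): flips 1 -> legal
(1,4): no bracket -> illegal
(2,1): no bracket -> illegal
(2,4): flips 1 -> legal
(2,5): no bracket -> illegal
(3,1): flips 1 -> legal
(3,5): flips 1 -> legal
(4,1): no bracket -> illegal
(4,2): no bracket -> illegal
(4,3): no bracket -> illegal
(4,5): no bracket -> illegal
W mobility = 5

Answer: B=3 W=5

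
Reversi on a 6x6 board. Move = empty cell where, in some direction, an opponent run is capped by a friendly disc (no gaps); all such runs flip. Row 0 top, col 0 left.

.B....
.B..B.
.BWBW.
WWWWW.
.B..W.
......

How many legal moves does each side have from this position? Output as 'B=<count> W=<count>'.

Answer: B=5 W=10

Derivation:
-- B to move --
(1,2): no bracket -> illegal
(1,3): no bracket -> illegal
(1,5): no bracket -> illegal
(2,0): no bracket -> illegal
(2,5): flips 1 -> legal
(3,5): no bracket -> illegal
(4,0): no bracket -> illegal
(4,2): no bracket -> illegal
(4,3): flips 2 -> legal
(4,5): flips 1 -> legal
(5,3): no bracket -> illegal
(5,4): flips 3 -> legal
(5,5): flips 3 -> legal
B mobility = 5
-- W to move --
(0,0): flips 1 -> legal
(0,2): no bracket -> illegal
(0,3): no bracket -> illegal
(0,4): flips 1 -> legal
(0,5): flips 2 -> legal
(1,0): flips 1 -> legal
(1,2): flips 2 -> legal
(1,3): flips 1 -> legal
(1,5): no bracket -> illegal
(2,0): flips 1 -> legal
(2,5): no bracket -> illegal
(4,0): no bracket -> illegal
(4,2): no bracket -> illegal
(5,0): flips 1 -> legal
(5,1): flips 1 -> legal
(5,2): flips 1 -> legal
W mobility = 10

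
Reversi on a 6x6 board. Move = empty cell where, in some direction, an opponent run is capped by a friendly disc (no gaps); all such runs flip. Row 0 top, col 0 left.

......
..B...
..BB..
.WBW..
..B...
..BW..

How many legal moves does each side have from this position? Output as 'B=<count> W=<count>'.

-- B to move --
(2,0): flips 1 -> legal
(2,1): no bracket -> illegal
(2,4): flips 1 -> legal
(3,0): flips 1 -> legal
(3,4): flips 1 -> legal
(4,0): flips 1 -> legal
(4,1): no bracket -> illegal
(4,3): flips 1 -> legal
(4,4): flips 1 -> legal
(5,4): flips 1 -> legal
B mobility = 8
-- W to move --
(0,1): no bracket -> illegal
(0,2): no bracket -> illegal
(0,3): no bracket -> illegal
(1,1): flips 1 -> legal
(1,3): flips 2 -> legal
(1,4): no bracket -> illegal
(2,1): no bracket -> illegal
(2,4): no bracket -> illegal
(3,4): no bracket -> illegal
(4,1): no bracket -> illegal
(4,3): no bracket -> illegal
(5,1): flips 2 -> legal
W mobility = 3

Answer: B=8 W=3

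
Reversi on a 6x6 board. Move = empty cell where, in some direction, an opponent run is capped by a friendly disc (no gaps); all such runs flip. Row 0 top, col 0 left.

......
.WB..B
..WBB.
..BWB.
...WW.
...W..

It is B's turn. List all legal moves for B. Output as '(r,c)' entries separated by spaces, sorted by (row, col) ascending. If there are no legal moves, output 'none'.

Answer: (1,0) (2,1) (4,2) (5,2) (5,4)

Derivation:
(0,0): no bracket -> illegal
(0,1): no bracket -> illegal
(0,2): no bracket -> illegal
(1,0): flips 1 -> legal
(1,3): no bracket -> illegal
(2,0): no bracket -> illegal
(2,1): flips 1 -> legal
(3,1): no bracket -> illegal
(3,5): no bracket -> illegal
(4,2): flips 1 -> legal
(4,5): no bracket -> illegal
(5,2): flips 1 -> legal
(5,4): flips 2 -> legal
(5,5): no bracket -> illegal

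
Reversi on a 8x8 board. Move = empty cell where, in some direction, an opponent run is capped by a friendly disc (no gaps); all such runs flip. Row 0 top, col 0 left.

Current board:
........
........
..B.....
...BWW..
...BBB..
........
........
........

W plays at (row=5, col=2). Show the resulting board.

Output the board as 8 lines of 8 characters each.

Answer: ........
........
..B.....
...BWW..
...WBB..
..W.....
........
........

Derivation:
Place W at (5,2); scan 8 dirs for brackets.
Dir NW: first cell '.' (not opp) -> no flip
Dir N: first cell '.' (not opp) -> no flip
Dir NE: opp run (4,3) capped by W -> flip
Dir W: first cell '.' (not opp) -> no flip
Dir E: first cell '.' (not opp) -> no flip
Dir SW: first cell '.' (not opp) -> no flip
Dir S: first cell '.' (not opp) -> no flip
Dir SE: first cell '.' (not opp) -> no flip
All flips: (4,3)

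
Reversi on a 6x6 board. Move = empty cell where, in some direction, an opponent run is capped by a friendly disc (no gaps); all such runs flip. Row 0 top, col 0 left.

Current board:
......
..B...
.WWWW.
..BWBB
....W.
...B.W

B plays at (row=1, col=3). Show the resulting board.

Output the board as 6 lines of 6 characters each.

Place B at (1,3); scan 8 dirs for brackets.
Dir NW: first cell '.' (not opp) -> no flip
Dir N: first cell '.' (not opp) -> no flip
Dir NE: first cell '.' (not opp) -> no flip
Dir W: first cell 'B' (not opp) -> no flip
Dir E: first cell '.' (not opp) -> no flip
Dir SW: opp run (2,2), next='.' -> no flip
Dir S: opp run (2,3) (3,3), next='.' -> no flip
Dir SE: opp run (2,4) capped by B -> flip
All flips: (2,4)

Answer: ......
..BB..
.WWWB.
..BWBB
....W.
...B.W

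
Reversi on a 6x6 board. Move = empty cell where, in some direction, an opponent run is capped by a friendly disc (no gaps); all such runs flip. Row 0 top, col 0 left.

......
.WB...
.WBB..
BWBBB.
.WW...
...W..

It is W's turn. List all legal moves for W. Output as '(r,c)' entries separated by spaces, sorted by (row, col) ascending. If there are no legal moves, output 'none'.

(0,1): no bracket -> illegal
(0,2): flips 3 -> legal
(0,3): flips 1 -> legal
(1,3): flips 2 -> legal
(1,4): flips 2 -> legal
(2,0): no bracket -> illegal
(2,4): flips 3 -> legal
(2,5): no bracket -> illegal
(3,5): flips 3 -> legal
(4,0): no bracket -> illegal
(4,3): flips 1 -> legal
(4,4): flips 2 -> legal
(4,5): no bracket -> illegal

Answer: (0,2) (0,3) (1,3) (1,4) (2,4) (3,5) (4,3) (4,4)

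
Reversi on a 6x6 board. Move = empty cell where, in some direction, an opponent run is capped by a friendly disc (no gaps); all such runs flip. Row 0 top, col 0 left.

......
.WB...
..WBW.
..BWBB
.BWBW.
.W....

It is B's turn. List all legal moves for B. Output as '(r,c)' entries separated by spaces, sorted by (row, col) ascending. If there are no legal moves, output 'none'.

Answer: (1,0) (1,3) (1,4) (2,1) (2,5) (4,5) (5,2) (5,3) (5,4)

Derivation:
(0,0): no bracket -> illegal
(0,1): no bracket -> illegal
(0,2): no bracket -> illegal
(1,0): flips 1 -> legal
(1,3): flips 1 -> legal
(1,4): flips 1 -> legal
(1,5): no bracket -> illegal
(2,0): no bracket -> illegal
(2,1): flips 1 -> legal
(2,5): flips 1 -> legal
(3,1): no bracket -> illegal
(4,0): no bracket -> illegal
(4,5): flips 1 -> legal
(5,0): no bracket -> illegal
(5,2): flips 1 -> legal
(5,3): flips 1 -> legal
(5,4): flips 1 -> legal
(5,5): no bracket -> illegal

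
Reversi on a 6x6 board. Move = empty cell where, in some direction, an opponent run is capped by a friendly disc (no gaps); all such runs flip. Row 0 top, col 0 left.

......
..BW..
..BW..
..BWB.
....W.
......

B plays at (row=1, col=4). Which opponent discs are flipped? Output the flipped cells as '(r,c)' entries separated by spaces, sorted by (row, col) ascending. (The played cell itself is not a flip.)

Dir NW: first cell '.' (not opp) -> no flip
Dir N: first cell '.' (not opp) -> no flip
Dir NE: first cell '.' (not opp) -> no flip
Dir W: opp run (1,3) capped by B -> flip
Dir E: first cell '.' (not opp) -> no flip
Dir SW: opp run (2,3) capped by B -> flip
Dir S: first cell '.' (not opp) -> no flip
Dir SE: first cell '.' (not opp) -> no flip

Answer: (1,3) (2,3)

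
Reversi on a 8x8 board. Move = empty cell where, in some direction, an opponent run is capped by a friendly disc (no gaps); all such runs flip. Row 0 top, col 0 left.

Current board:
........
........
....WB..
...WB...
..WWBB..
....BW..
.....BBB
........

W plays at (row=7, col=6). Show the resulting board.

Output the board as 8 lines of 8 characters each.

Answer: ........
........
....WB..
...WB...
..WWBB..
....WW..
.....WBB
......W.

Derivation:
Place W at (7,6); scan 8 dirs for brackets.
Dir NW: opp run (6,5) (5,4) capped by W -> flip
Dir N: opp run (6,6), next='.' -> no flip
Dir NE: opp run (6,7), next=edge -> no flip
Dir W: first cell '.' (not opp) -> no flip
Dir E: first cell '.' (not opp) -> no flip
Dir SW: edge -> no flip
Dir S: edge -> no flip
Dir SE: edge -> no flip
All flips: (5,4) (6,5)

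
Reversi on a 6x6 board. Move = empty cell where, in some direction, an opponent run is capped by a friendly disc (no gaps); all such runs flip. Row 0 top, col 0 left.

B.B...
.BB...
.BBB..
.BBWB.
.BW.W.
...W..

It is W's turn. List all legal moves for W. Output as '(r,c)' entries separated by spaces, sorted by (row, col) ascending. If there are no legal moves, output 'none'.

(0,1): no bracket -> illegal
(0,3): no bracket -> illegal
(1,0): no bracket -> illegal
(1,3): flips 1 -> legal
(1,4): no bracket -> illegal
(2,0): flips 1 -> legal
(2,4): flips 1 -> legal
(2,5): no bracket -> illegal
(3,0): flips 2 -> legal
(3,5): flips 1 -> legal
(4,0): flips 1 -> legal
(4,3): no bracket -> illegal
(4,5): no bracket -> illegal
(5,0): no bracket -> illegal
(5,1): no bracket -> illegal
(5,2): no bracket -> illegal

Answer: (1,3) (2,0) (2,4) (3,0) (3,5) (4,0)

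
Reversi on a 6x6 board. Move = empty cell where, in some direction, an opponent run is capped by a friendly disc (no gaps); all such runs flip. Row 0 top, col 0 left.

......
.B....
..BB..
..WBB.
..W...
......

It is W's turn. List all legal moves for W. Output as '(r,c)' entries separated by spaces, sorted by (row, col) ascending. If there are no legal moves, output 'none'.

(0,0): no bracket -> illegal
(0,1): no bracket -> illegal
(0,2): no bracket -> illegal
(1,0): no bracket -> illegal
(1,2): flips 1 -> legal
(1,3): no bracket -> illegal
(1,4): flips 1 -> legal
(2,0): no bracket -> illegal
(2,1): no bracket -> illegal
(2,4): flips 1 -> legal
(2,5): no bracket -> illegal
(3,1): no bracket -> illegal
(3,5): flips 2 -> legal
(4,3): no bracket -> illegal
(4,4): no bracket -> illegal
(4,5): no bracket -> illegal

Answer: (1,2) (1,4) (2,4) (3,5)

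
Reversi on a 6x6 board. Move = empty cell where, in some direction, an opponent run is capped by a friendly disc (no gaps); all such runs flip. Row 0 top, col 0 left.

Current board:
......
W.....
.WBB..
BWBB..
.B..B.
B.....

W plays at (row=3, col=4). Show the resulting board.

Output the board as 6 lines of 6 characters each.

Place W at (3,4); scan 8 dirs for brackets.
Dir NW: opp run (2,3), next='.' -> no flip
Dir N: first cell '.' (not opp) -> no flip
Dir NE: first cell '.' (not opp) -> no flip
Dir W: opp run (3,3) (3,2) capped by W -> flip
Dir E: first cell '.' (not opp) -> no flip
Dir SW: first cell '.' (not opp) -> no flip
Dir S: opp run (4,4), next='.' -> no flip
Dir SE: first cell '.' (not opp) -> no flip
All flips: (3,2) (3,3)

Answer: ......
W.....
.WBB..
BWWWW.
.B..B.
B.....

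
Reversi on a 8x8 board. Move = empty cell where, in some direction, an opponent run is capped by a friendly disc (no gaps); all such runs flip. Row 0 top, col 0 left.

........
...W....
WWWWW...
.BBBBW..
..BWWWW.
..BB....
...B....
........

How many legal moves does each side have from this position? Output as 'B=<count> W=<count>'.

-- B to move --
(0,2): no bracket -> illegal
(0,3): flips 2 -> legal
(0,4): flips 2 -> legal
(1,0): flips 1 -> legal
(1,1): flips 2 -> legal
(1,2): flips 2 -> legal
(1,4): flips 2 -> legal
(1,5): flips 1 -> legal
(2,5): no bracket -> illegal
(2,6): flips 2 -> legal
(3,0): no bracket -> illegal
(3,6): flips 1 -> legal
(3,7): no bracket -> illegal
(4,7): flips 4 -> legal
(5,4): flips 2 -> legal
(5,5): flips 1 -> legal
(5,6): flips 1 -> legal
(5,7): no bracket -> illegal
B mobility = 13
-- W to move --
(2,5): flips 1 -> legal
(3,0): flips 4 -> legal
(4,0): flips 1 -> legal
(4,1): flips 3 -> legal
(5,1): flips 2 -> legal
(5,4): no bracket -> illegal
(6,1): flips 1 -> legal
(6,2): flips 4 -> legal
(6,4): flips 3 -> legal
(7,2): no bracket -> illegal
(7,3): flips 2 -> legal
(7,4): no bracket -> illegal
W mobility = 9

Answer: B=13 W=9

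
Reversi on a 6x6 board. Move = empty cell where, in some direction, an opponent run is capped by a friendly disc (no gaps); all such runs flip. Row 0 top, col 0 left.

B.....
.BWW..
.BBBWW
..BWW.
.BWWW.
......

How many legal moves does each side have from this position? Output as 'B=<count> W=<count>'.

Answer: B=11 W=5

Derivation:
-- B to move --
(0,1): flips 1 -> legal
(0,2): flips 1 -> legal
(0,3): flips 2 -> legal
(0,4): flips 1 -> legal
(1,4): flips 2 -> legal
(1,5): no bracket -> illegal
(3,1): no bracket -> illegal
(3,5): flips 2 -> legal
(4,5): flips 4 -> legal
(5,1): no bracket -> illegal
(5,2): flips 1 -> legal
(5,3): flips 2 -> legal
(5,4): flips 1 -> legal
(5,5): flips 2 -> legal
B mobility = 11
-- W to move --
(0,1): no bracket -> illegal
(0,2): no bracket -> illegal
(1,0): flips 3 -> legal
(1,4): no bracket -> illegal
(2,0): flips 3 -> legal
(3,0): flips 1 -> legal
(3,1): flips 2 -> legal
(4,0): flips 1 -> legal
(5,0): no bracket -> illegal
(5,1): no bracket -> illegal
(5,2): no bracket -> illegal
W mobility = 5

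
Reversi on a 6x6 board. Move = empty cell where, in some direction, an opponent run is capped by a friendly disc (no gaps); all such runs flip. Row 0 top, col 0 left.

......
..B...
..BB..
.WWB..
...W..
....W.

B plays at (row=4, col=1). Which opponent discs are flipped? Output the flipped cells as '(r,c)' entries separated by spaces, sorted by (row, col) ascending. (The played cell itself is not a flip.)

Dir NW: first cell '.' (not opp) -> no flip
Dir N: opp run (3,1), next='.' -> no flip
Dir NE: opp run (3,2) capped by B -> flip
Dir W: first cell '.' (not opp) -> no flip
Dir E: first cell '.' (not opp) -> no flip
Dir SW: first cell '.' (not opp) -> no flip
Dir S: first cell '.' (not opp) -> no flip
Dir SE: first cell '.' (not opp) -> no flip

Answer: (3,2)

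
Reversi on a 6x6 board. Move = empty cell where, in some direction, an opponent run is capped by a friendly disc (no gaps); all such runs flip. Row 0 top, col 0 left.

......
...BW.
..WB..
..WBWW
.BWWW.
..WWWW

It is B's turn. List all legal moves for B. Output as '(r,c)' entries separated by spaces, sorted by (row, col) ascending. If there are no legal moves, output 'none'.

Answer: (0,5) (1,1) (1,5) (2,1) (3,1) (4,5) (5,1)

Derivation:
(0,3): no bracket -> illegal
(0,4): no bracket -> illegal
(0,5): flips 1 -> legal
(1,1): flips 1 -> legal
(1,2): no bracket -> illegal
(1,5): flips 1 -> legal
(2,1): flips 1 -> legal
(2,4): no bracket -> illegal
(2,5): no bracket -> illegal
(3,1): flips 2 -> legal
(4,5): flips 4 -> legal
(5,1): flips 1 -> legal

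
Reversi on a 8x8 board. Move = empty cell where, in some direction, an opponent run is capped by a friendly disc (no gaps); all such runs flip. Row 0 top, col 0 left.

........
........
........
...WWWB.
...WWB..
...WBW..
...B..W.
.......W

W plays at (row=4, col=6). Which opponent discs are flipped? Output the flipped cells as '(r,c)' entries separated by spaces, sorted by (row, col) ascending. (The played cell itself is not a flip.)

Answer: (4,5)

Derivation:
Dir NW: first cell 'W' (not opp) -> no flip
Dir N: opp run (3,6), next='.' -> no flip
Dir NE: first cell '.' (not opp) -> no flip
Dir W: opp run (4,5) capped by W -> flip
Dir E: first cell '.' (not opp) -> no flip
Dir SW: first cell 'W' (not opp) -> no flip
Dir S: first cell '.' (not opp) -> no flip
Dir SE: first cell '.' (not opp) -> no flip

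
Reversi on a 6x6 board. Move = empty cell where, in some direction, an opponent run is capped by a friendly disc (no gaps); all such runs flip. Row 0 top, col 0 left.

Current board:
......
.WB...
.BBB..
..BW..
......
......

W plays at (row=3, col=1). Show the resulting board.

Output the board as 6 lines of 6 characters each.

Answer: ......
.WB...
.WBB..
.WWW..
......
......

Derivation:
Place W at (3,1); scan 8 dirs for brackets.
Dir NW: first cell '.' (not opp) -> no flip
Dir N: opp run (2,1) capped by W -> flip
Dir NE: opp run (2,2), next='.' -> no flip
Dir W: first cell '.' (not opp) -> no flip
Dir E: opp run (3,2) capped by W -> flip
Dir SW: first cell '.' (not opp) -> no flip
Dir S: first cell '.' (not opp) -> no flip
Dir SE: first cell '.' (not opp) -> no flip
All flips: (2,1) (3,2)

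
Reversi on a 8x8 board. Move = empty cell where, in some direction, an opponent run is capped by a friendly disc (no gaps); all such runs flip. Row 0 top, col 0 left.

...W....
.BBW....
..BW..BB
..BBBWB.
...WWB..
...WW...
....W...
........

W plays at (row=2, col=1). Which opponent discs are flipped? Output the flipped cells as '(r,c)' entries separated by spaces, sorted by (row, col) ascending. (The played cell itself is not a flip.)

Dir NW: first cell '.' (not opp) -> no flip
Dir N: opp run (1,1), next='.' -> no flip
Dir NE: opp run (1,2) capped by W -> flip
Dir W: first cell '.' (not opp) -> no flip
Dir E: opp run (2,2) capped by W -> flip
Dir SW: first cell '.' (not opp) -> no flip
Dir S: first cell '.' (not opp) -> no flip
Dir SE: opp run (3,2) capped by W -> flip

Answer: (1,2) (2,2) (3,2)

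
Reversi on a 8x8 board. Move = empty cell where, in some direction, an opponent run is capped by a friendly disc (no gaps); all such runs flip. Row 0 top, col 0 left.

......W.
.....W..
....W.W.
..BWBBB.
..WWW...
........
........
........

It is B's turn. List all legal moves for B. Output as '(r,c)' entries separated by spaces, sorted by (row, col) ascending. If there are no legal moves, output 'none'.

Answer: (1,3) (1,4) (1,6) (1,7) (5,2) (5,3) (5,4)

Derivation:
(0,4): no bracket -> illegal
(0,5): no bracket -> illegal
(0,7): no bracket -> illegal
(1,3): flips 1 -> legal
(1,4): flips 1 -> legal
(1,6): flips 1 -> legal
(1,7): flips 1 -> legal
(2,2): no bracket -> illegal
(2,3): no bracket -> illegal
(2,5): no bracket -> illegal
(2,7): no bracket -> illegal
(3,1): no bracket -> illegal
(3,7): no bracket -> illegal
(4,1): no bracket -> illegal
(4,5): no bracket -> illegal
(5,1): no bracket -> illegal
(5,2): flips 2 -> legal
(5,3): flips 1 -> legal
(5,4): flips 2 -> legal
(5,5): no bracket -> illegal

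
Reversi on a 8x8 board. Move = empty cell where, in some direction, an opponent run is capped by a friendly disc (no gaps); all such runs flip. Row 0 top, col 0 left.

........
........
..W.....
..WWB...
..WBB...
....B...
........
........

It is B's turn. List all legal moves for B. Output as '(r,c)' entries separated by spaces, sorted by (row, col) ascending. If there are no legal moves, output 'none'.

(1,1): flips 2 -> legal
(1,2): no bracket -> illegal
(1,3): no bracket -> illegal
(2,1): flips 1 -> legal
(2,3): flips 1 -> legal
(2,4): no bracket -> illegal
(3,1): flips 2 -> legal
(4,1): flips 1 -> legal
(5,1): no bracket -> illegal
(5,2): no bracket -> illegal
(5,3): no bracket -> illegal

Answer: (1,1) (2,1) (2,3) (3,1) (4,1)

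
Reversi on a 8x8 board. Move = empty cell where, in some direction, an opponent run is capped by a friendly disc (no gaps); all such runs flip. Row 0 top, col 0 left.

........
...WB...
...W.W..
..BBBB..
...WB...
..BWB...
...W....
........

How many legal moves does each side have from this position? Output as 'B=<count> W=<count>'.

Answer: B=10 W=11

Derivation:
-- B to move --
(0,2): no bracket -> illegal
(0,3): flips 2 -> legal
(0,4): no bracket -> illegal
(1,2): flips 2 -> legal
(1,5): flips 1 -> legal
(1,6): flips 1 -> legal
(2,2): no bracket -> illegal
(2,4): no bracket -> illegal
(2,6): no bracket -> illegal
(3,6): flips 1 -> legal
(4,2): flips 1 -> legal
(6,2): flips 1 -> legal
(6,4): no bracket -> illegal
(7,2): flips 1 -> legal
(7,3): flips 3 -> legal
(7,4): flips 1 -> legal
B mobility = 10
-- W to move --
(0,3): flips 1 -> legal
(0,4): no bracket -> illegal
(0,5): flips 1 -> legal
(1,5): flips 1 -> legal
(2,1): flips 1 -> legal
(2,2): no bracket -> illegal
(2,4): no bracket -> illegal
(2,6): flips 2 -> legal
(3,1): no bracket -> illegal
(3,6): no bracket -> illegal
(4,1): flips 2 -> legal
(4,2): no bracket -> illegal
(4,5): flips 4 -> legal
(4,6): no bracket -> illegal
(5,1): flips 1 -> legal
(5,5): flips 1 -> legal
(6,1): flips 1 -> legal
(6,2): no bracket -> illegal
(6,4): no bracket -> illegal
(6,5): flips 1 -> legal
W mobility = 11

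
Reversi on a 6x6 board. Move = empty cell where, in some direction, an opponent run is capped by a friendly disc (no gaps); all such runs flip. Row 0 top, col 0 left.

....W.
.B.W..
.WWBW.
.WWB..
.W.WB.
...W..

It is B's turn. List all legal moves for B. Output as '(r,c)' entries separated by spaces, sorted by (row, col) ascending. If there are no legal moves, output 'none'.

(0,2): no bracket -> illegal
(0,3): flips 1 -> legal
(0,5): no bracket -> illegal
(1,0): no bracket -> illegal
(1,2): no bracket -> illegal
(1,4): no bracket -> illegal
(1,5): flips 1 -> legal
(2,0): flips 2 -> legal
(2,5): flips 1 -> legal
(3,0): flips 2 -> legal
(3,4): no bracket -> illegal
(3,5): no bracket -> illegal
(4,0): no bracket -> illegal
(4,2): flips 1 -> legal
(5,0): flips 2 -> legal
(5,1): flips 3 -> legal
(5,2): no bracket -> illegal
(5,4): no bracket -> illegal

Answer: (0,3) (1,5) (2,0) (2,5) (3,0) (4,2) (5,0) (5,1)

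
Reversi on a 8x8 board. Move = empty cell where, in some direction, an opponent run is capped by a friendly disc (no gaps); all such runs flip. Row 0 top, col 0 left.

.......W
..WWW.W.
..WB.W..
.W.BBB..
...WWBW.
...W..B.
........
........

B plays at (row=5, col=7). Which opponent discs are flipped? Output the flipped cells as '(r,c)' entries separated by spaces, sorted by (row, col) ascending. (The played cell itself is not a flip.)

Answer: (4,6)

Derivation:
Dir NW: opp run (4,6) capped by B -> flip
Dir N: first cell '.' (not opp) -> no flip
Dir NE: edge -> no flip
Dir W: first cell 'B' (not opp) -> no flip
Dir E: edge -> no flip
Dir SW: first cell '.' (not opp) -> no flip
Dir S: first cell '.' (not opp) -> no flip
Dir SE: edge -> no flip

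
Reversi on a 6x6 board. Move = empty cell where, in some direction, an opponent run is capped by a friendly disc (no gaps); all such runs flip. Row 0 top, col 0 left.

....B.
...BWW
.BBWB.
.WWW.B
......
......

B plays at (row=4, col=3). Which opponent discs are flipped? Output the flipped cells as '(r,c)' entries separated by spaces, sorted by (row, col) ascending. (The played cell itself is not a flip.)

Dir NW: opp run (3,2) capped by B -> flip
Dir N: opp run (3,3) (2,3) capped by B -> flip
Dir NE: first cell '.' (not opp) -> no flip
Dir W: first cell '.' (not opp) -> no flip
Dir E: first cell '.' (not opp) -> no flip
Dir SW: first cell '.' (not opp) -> no flip
Dir S: first cell '.' (not opp) -> no flip
Dir SE: first cell '.' (not opp) -> no flip

Answer: (2,3) (3,2) (3,3)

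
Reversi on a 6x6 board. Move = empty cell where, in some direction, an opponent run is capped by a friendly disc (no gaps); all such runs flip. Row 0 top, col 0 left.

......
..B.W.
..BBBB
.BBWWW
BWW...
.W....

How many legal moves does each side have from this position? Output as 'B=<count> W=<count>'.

-- B to move --
(0,3): flips 1 -> legal
(0,4): flips 1 -> legal
(0,5): flips 1 -> legal
(1,3): no bracket -> illegal
(1,5): no bracket -> illegal
(3,0): no bracket -> illegal
(4,3): flips 4 -> legal
(4,4): flips 2 -> legal
(4,5): flips 2 -> legal
(5,0): flips 1 -> legal
(5,2): flips 1 -> legal
(5,3): flips 1 -> legal
B mobility = 9
-- W to move --
(0,1): flips 2 -> legal
(0,2): flips 3 -> legal
(0,3): no bracket -> illegal
(1,1): flips 1 -> legal
(1,3): flips 2 -> legal
(1,5): flips 2 -> legal
(2,0): flips 1 -> legal
(2,1): flips 1 -> legal
(3,0): flips 2 -> legal
(4,3): no bracket -> illegal
(5,0): no bracket -> illegal
W mobility = 8

Answer: B=9 W=8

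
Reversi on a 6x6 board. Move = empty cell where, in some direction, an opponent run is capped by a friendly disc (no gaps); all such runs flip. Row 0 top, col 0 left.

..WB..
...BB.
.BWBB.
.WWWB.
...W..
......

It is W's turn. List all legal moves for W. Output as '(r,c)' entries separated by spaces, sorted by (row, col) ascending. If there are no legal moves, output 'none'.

(0,4): flips 2 -> legal
(0,5): flips 2 -> legal
(1,0): flips 1 -> legal
(1,1): flips 1 -> legal
(1,2): no bracket -> illegal
(1,5): flips 1 -> legal
(2,0): flips 1 -> legal
(2,5): flips 3 -> legal
(3,0): no bracket -> illegal
(3,5): flips 3 -> legal
(4,4): no bracket -> illegal
(4,5): no bracket -> illegal

Answer: (0,4) (0,5) (1,0) (1,1) (1,5) (2,0) (2,5) (3,5)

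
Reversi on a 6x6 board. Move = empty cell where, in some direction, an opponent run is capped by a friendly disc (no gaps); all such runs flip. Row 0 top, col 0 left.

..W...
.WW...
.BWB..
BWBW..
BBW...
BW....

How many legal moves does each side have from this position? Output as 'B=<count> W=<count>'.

Answer: B=6 W=4

Derivation:
-- B to move --
(0,0): no bracket -> illegal
(0,1): flips 2 -> legal
(0,3): flips 1 -> legal
(1,0): no bracket -> illegal
(1,3): flips 2 -> legal
(2,0): no bracket -> illegal
(2,4): no bracket -> illegal
(3,4): flips 1 -> legal
(4,3): flips 2 -> legal
(4,4): no bracket -> illegal
(5,2): flips 2 -> legal
(5,3): no bracket -> illegal
B mobility = 6
-- W to move --
(1,0): no bracket -> illegal
(1,3): flips 1 -> legal
(1,4): no bracket -> illegal
(2,0): flips 1 -> legal
(2,4): flips 1 -> legal
(3,4): flips 1 -> legal
(4,3): no bracket -> illegal
(5,2): no bracket -> illegal
W mobility = 4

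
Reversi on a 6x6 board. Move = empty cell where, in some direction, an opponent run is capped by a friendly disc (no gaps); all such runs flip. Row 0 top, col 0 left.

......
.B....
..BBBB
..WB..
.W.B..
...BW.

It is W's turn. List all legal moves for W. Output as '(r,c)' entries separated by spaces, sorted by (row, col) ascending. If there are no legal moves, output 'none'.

(0,0): no bracket -> illegal
(0,1): no bracket -> illegal
(0,2): no bracket -> illegal
(1,0): no bracket -> illegal
(1,2): flips 1 -> legal
(1,3): no bracket -> illegal
(1,4): flips 1 -> legal
(1,5): no bracket -> illegal
(2,0): no bracket -> illegal
(2,1): no bracket -> illegal
(3,1): no bracket -> illegal
(3,4): flips 1 -> legal
(3,5): no bracket -> illegal
(4,2): no bracket -> illegal
(4,4): no bracket -> illegal
(5,2): flips 1 -> legal

Answer: (1,2) (1,4) (3,4) (5,2)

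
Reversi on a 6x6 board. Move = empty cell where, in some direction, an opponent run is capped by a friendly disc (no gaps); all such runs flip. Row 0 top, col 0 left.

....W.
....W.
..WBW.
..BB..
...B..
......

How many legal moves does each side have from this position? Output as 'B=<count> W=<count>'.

-- B to move --
(0,3): no bracket -> illegal
(0,5): flips 1 -> legal
(1,1): flips 1 -> legal
(1,2): flips 1 -> legal
(1,3): no bracket -> illegal
(1,5): flips 1 -> legal
(2,1): flips 1 -> legal
(2,5): flips 1 -> legal
(3,1): no bracket -> illegal
(3,4): no bracket -> illegal
(3,5): no bracket -> illegal
B mobility = 6
-- W to move --
(1,2): no bracket -> illegal
(1,3): no bracket -> illegal
(2,1): no bracket -> illegal
(3,1): no bracket -> illegal
(3,4): no bracket -> illegal
(4,1): flips 2 -> legal
(4,2): flips 2 -> legal
(4,4): flips 1 -> legal
(5,2): no bracket -> illegal
(5,3): no bracket -> illegal
(5,4): no bracket -> illegal
W mobility = 3

Answer: B=6 W=3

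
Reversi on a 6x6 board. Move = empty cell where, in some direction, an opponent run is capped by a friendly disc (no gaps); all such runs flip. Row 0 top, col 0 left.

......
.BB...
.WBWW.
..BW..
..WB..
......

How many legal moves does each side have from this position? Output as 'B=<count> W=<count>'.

Answer: B=11 W=9

Derivation:
-- B to move --
(1,0): flips 1 -> legal
(1,3): flips 2 -> legal
(1,4): flips 1 -> legal
(1,5): no bracket -> illegal
(2,0): flips 1 -> legal
(2,5): flips 2 -> legal
(3,0): flips 1 -> legal
(3,1): flips 1 -> legal
(3,4): flips 2 -> legal
(3,5): no bracket -> illegal
(4,1): flips 1 -> legal
(4,4): flips 1 -> legal
(5,1): no bracket -> illegal
(5,2): flips 1 -> legal
(5,3): no bracket -> illegal
B mobility = 11
-- W to move --
(0,0): flips 2 -> legal
(0,1): flips 2 -> legal
(0,2): flips 3 -> legal
(0,3): flips 1 -> legal
(1,0): no bracket -> illegal
(1,3): no bracket -> illegal
(2,0): no bracket -> illegal
(3,1): flips 1 -> legal
(3,4): no bracket -> illegal
(4,1): flips 1 -> legal
(4,4): flips 1 -> legal
(5,2): no bracket -> illegal
(5,3): flips 1 -> legal
(5,4): flips 2 -> legal
W mobility = 9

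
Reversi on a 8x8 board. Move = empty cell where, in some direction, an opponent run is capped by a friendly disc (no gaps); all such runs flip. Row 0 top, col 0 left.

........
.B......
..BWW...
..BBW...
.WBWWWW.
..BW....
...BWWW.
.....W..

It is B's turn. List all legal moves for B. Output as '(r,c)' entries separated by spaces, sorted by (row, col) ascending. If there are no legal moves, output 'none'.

Answer: (1,3) (1,4) (1,5) (2,5) (3,0) (3,5) (4,0) (4,7) (5,0) (5,4) (5,5) (6,7)

Derivation:
(1,2): no bracket -> illegal
(1,3): flips 1 -> legal
(1,4): flips 1 -> legal
(1,5): flips 1 -> legal
(2,5): flips 4 -> legal
(3,0): flips 1 -> legal
(3,1): no bracket -> illegal
(3,5): flips 1 -> legal
(3,6): no bracket -> illegal
(3,7): no bracket -> illegal
(4,0): flips 1 -> legal
(4,7): flips 4 -> legal
(5,0): flips 1 -> legal
(5,1): no bracket -> illegal
(5,4): flips 2 -> legal
(5,5): flips 1 -> legal
(5,6): no bracket -> illegal
(5,7): no bracket -> illegal
(6,2): no bracket -> illegal
(6,7): flips 3 -> legal
(7,3): no bracket -> illegal
(7,4): no bracket -> illegal
(7,6): no bracket -> illegal
(7,7): no bracket -> illegal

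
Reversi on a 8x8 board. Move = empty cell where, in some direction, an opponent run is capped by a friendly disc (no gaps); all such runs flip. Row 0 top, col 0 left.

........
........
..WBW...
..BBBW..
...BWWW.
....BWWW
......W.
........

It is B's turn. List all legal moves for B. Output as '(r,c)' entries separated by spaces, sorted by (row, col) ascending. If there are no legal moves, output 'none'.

(1,1): flips 1 -> legal
(1,2): flips 1 -> legal
(1,3): no bracket -> illegal
(1,4): flips 1 -> legal
(1,5): flips 1 -> legal
(2,1): flips 1 -> legal
(2,5): flips 1 -> legal
(2,6): no bracket -> illegal
(3,1): no bracket -> illegal
(3,6): flips 2 -> legal
(3,7): no bracket -> illegal
(4,7): flips 3 -> legal
(5,3): no bracket -> illegal
(6,4): no bracket -> illegal
(6,5): no bracket -> illegal
(6,7): flips 2 -> legal
(7,5): no bracket -> illegal
(7,6): no bracket -> illegal
(7,7): flips 3 -> legal

Answer: (1,1) (1,2) (1,4) (1,5) (2,1) (2,5) (3,6) (4,7) (6,7) (7,7)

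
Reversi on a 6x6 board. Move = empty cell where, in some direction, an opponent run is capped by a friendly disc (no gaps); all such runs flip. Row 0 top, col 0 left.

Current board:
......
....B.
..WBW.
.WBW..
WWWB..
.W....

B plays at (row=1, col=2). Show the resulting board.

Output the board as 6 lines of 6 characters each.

Answer: ......
..B.B.
..BBW.
.WBW..
WWWB..
.W....

Derivation:
Place B at (1,2); scan 8 dirs for brackets.
Dir NW: first cell '.' (not opp) -> no flip
Dir N: first cell '.' (not opp) -> no flip
Dir NE: first cell '.' (not opp) -> no flip
Dir W: first cell '.' (not opp) -> no flip
Dir E: first cell '.' (not opp) -> no flip
Dir SW: first cell '.' (not opp) -> no flip
Dir S: opp run (2,2) capped by B -> flip
Dir SE: first cell 'B' (not opp) -> no flip
All flips: (2,2)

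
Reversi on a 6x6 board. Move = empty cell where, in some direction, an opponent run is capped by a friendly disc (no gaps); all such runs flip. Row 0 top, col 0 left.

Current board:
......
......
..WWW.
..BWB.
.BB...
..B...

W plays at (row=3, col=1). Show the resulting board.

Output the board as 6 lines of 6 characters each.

Answer: ......
......
..WWW.
.WWWB.
.BB...
..B...

Derivation:
Place W at (3,1); scan 8 dirs for brackets.
Dir NW: first cell '.' (not opp) -> no flip
Dir N: first cell '.' (not opp) -> no flip
Dir NE: first cell 'W' (not opp) -> no flip
Dir W: first cell '.' (not opp) -> no flip
Dir E: opp run (3,2) capped by W -> flip
Dir SW: first cell '.' (not opp) -> no flip
Dir S: opp run (4,1), next='.' -> no flip
Dir SE: opp run (4,2), next='.' -> no flip
All flips: (3,2)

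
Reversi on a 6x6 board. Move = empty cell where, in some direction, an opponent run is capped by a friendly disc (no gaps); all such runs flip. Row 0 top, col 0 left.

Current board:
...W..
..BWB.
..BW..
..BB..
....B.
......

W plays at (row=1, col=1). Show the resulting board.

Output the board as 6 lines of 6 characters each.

Answer: ...W..
.WWWB.
..BW..
..BB..
....B.
......

Derivation:
Place W at (1,1); scan 8 dirs for brackets.
Dir NW: first cell '.' (not opp) -> no flip
Dir N: first cell '.' (not opp) -> no flip
Dir NE: first cell '.' (not opp) -> no flip
Dir W: first cell '.' (not opp) -> no flip
Dir E: opp run (1,2) capped by W -> flip
Dir SW: first cell '.' (not opp) -> no flip
Dir S: first cell '.' (not opp) -> no flip
Dir SE: opp run (2,2) (3,3) (4,4), next='.' -> no flip
All flips: (1,2)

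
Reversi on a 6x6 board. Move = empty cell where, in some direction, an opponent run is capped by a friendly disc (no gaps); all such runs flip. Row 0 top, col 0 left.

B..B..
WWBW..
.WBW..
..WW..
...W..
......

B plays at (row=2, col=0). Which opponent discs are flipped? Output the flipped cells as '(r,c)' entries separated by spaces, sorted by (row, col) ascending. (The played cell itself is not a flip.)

Answer: (1,0) (2,1)

Derivation:
Dir NW: edge -> no flip
Dir N: opp run (1,0) capped by B -> flip
Dir NE: opp run (1,1), next='.' -> no flip
Dir W: edge -> no flip
Dir E: opp run (2,1) capped by B -> flip
Dir SW: edge -> no flip
Dir S: first cell '.' (not opp) -> no flip
Dir SE: first cell '.' (not opp) -> no flip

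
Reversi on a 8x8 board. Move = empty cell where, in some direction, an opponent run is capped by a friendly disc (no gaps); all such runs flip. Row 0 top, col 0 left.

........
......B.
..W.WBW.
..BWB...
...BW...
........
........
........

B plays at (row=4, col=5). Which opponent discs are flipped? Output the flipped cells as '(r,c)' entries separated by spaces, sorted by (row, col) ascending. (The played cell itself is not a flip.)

Answer: (4,4)

Derivation:
Dir NW: first cell 'B' (not opp) -> no flip
Dir N: first cell '.' (not opp) -> no flip
Dir NE: first cell '.' (not opp) -> no flip
Dir W: opp run (4,4) capped by B -> flip
Dir E: first cell '.' (not opp) -> no flip
Dir SW: first cell '.' (not opp) -> no flip
Dir S: first cell '.' (not opp) -> no flip
Dir SE: first cell '.' (not opp) -> no flip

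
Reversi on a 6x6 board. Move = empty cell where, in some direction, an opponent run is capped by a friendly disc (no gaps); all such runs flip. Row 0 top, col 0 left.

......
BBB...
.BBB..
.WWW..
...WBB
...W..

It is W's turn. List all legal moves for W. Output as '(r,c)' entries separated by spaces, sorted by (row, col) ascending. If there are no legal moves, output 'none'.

(0,0): flips 2 -> legal
(0,1): flips 2 -> legal
(0,2): flips 2 -> legal
(0,3): no bracket -> illegal
(1,3): flips 2 -> legal
(1,4): flips 1 -> legal
(2,0): no bracket -> illegal
(2,4): no bracket -> illegal
(3,0): no bracket -> illegal
(3,4): no bracket -> illegal
(3,5): flips 1 -> legal
(5,4): no bracket -> illegal
(5,5): flips 1 -> legal

Answer: (0,0) (0,1) (0,2) (1,3) (1,4) (3,5) (5,5)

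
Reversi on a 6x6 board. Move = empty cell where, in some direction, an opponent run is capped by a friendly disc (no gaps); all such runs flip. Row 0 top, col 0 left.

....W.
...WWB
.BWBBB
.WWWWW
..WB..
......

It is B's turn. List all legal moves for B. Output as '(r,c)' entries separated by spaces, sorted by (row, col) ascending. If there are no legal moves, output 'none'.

Answer: (0,2) (0,3) (0,5) (1,2) (4,1) (4,4) (4,5) (5,1)

Derivation:
(0,2): flips 1 -> legal
(0,3): flips 2 -> legal
(0,5): flips 1 -> legal
(1,1): no bracket -> illegal
(1,2): flips 2 -> legal
(2,0): no bracket -> illegal
(3,0): no bracket -> illegal
(4,0): no bracket -> illegal
(4,1): flips 3 -> legal
(4,4): flips 1 -> legal
(4,5): flips 2 -> legal
(5,1): flips 2 -> legal
(5,2): no bracket -> illegal
(5,3): no bracket -> illegal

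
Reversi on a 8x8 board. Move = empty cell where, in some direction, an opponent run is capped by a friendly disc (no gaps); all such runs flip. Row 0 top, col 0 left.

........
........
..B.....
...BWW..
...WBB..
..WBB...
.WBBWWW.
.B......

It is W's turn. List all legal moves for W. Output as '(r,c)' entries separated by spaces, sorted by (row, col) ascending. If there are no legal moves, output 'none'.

Answer: (2,3) (3,2) (4,2) (4,6) (5,5) (5,6) (7,2) (7,3) (7,4)

Derivation:
(1,1): no bracket -> illegal
(1,2): no bracket -> illegal
(1,3): no bracket -> illegal
(2,1): no bracket -> illegal
(2,3): flips 1 -> legal
(2,4): no bracket -> illegal
(3,1): no bracket -> illegal
(3,2): flips 1 -> legal
(3,6): no bracket -> illegal
(4,2): flips 1 -> legal
(4,6): flips 2 -> legal
(5,1): no bracket -> illegal
(5,5): flips 3 -> legal
(5,6): flips 1 -> legal
(6,0): no bracket -> illegal
(7,0): no bracket -> illegal
(7,2): flips 1 -> legal
(7,3): flips 2 -> legal
(7,4): flips 1 -> legal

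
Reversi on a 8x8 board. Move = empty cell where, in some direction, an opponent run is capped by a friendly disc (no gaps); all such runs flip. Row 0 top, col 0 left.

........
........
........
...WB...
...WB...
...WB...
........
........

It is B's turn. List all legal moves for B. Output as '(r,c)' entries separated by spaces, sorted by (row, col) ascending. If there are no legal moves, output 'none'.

(2,2): flips 1 -> legal
(2,3): no bracket -> illegal
(2,4): no bracket -> illegal
(3,2): flips 2 -> legal
(4,2): flips 1 -> legal
(5,2): flips 2 -> legal
(6,2): flips 1 -> legal
(6,3): no bracket -> illegal
(6,4): no bracket -> illegal

Answer: (2,2) (3,2) (4,2) (5,2) (6,2)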